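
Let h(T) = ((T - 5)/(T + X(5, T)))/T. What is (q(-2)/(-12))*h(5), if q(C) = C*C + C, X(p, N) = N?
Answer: 0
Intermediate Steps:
q(C) = C + C² (q(C) = C² + C = C + C²)
h(T) = (-5 + T)/(2*T²) (h(T) = ((T - 5)/(T + T))/T = ((-5 + T)/((2*T)))/T = ((-5 + T)*(1/(2*T)))/T = ((-5 + T)/(2*T))/T = (-5 + T)/(2*T²))
(q(-2)/(-12))*h(5) = (-2*(1 - 2)/(-12))*((½)*(-5 + 5)/5²) = (-2*(-1)*(-1/12))*((½)*(1/25)*0) = (2*(-1/12))*0 = -⅙*0 = 0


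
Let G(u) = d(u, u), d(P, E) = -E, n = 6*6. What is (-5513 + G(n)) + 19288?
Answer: 13739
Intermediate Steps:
n = 36
G(u) = -u
(-5513 + G(n)) + 19288 = (-5513 - 1*36) + 19288 = (-5513 - 36) + 19288 = -5549 + 19288 = 13739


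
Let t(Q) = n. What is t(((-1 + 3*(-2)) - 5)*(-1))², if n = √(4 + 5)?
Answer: 9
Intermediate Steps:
n = 3 (n = √9 = 3)
t(Q) = 3
t(((-1 + 3*(-2)) - 5)*(-1))² = 3² = 9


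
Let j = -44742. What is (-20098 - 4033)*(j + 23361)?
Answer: 515944911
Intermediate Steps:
(-20098 - 4033)*(j + 23361) = (-20098 - 4033)*(-44742 + 23361) = -24131*(-21381) = 515944911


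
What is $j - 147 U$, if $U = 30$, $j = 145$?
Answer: $-4265$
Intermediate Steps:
$j - 147 U = 145 - 4410 = -4265$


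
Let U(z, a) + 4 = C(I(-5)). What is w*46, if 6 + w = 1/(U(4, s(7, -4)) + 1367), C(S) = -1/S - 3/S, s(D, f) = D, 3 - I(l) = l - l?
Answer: -1127322/4085 ≈ -275.97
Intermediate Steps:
I(l) = 3 (I(l) = 3 - (l - l) = 3 - 1*0 = 3 + 0 = 3)
C(S) = -4/S
U(z, a) = -16/3 (U(z, a) = -4 - 4/3 = -16/3)
w = -24507/4085 (w = -6 + 1/(-16/3 + 1367) = -6 + 1/(4085/3) = -6 + 3/4085 = -24507/4085 ≈ -5.9993)
w*46 = -24507/4085*46 = -1127322/4085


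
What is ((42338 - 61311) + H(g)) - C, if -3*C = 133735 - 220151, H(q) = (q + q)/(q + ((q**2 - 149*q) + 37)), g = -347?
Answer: -12312620876/257703 ≈ -47778.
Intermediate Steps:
H(q) = 2*q/(37 + q**2 - 148*q) (H(q) = (2*q)/(q + (37 + q**2 - 149*q)) = (2*q)/(37 + q**2 - 148*q) = 2*q/(37 + q**2 - 148*q))
C = 86416/3 (C = -(133735 - 220151)/3 = -1/3*(-86416) = 86416/3 ≈ 28805.)
((42338 - 61311) + H(g)) - C = ((42338 - 61311) + 2*(-347)/(37 + (-347)**2 - 148*(-347))) - 1*86416/3 = (-18973 + 2*(-347)/(37 + 120409 + 51356)) - 86416/3 = (-18973 + 2*(-347)/171802) - 86416/3 = (-18973 + 2*(-347)*(1/171802)) - 86416/3 = (-18973 - 347/85901) - 86416/3 = -1629800020/85901 - 86416/3 = -12312620876/257703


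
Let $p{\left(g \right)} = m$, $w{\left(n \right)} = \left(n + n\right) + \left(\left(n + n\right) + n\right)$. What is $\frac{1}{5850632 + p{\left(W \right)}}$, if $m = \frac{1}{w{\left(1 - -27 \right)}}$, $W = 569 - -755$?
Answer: $\frac{140}{819088481} \approx 1.7092 \cdot 10^{-7}$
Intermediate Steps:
$w{\left(n \right)} = 5 n$ ($w{\left(n \right)} = 2 n + \left(2 n + n\right) = 2 n + 3 n = 5 n$)
$W = 1324$ ($W = 569 + 755 = 1324$)
$m = \frac{1}{140}$ ($m = \frac{1}{5 \left(1 - -27\right)} = \frac{1}{5 \left(1 + 27\right)} = \frac{1}{5 \cdot 28} = \frac{1}{140} \approx 0.0071429$)
$p{\left(g \right)} = \frac{1}{140}$
$\frac{1}{5850632 + p{\left(W \right)}} = \frac{1}{5850632 + \frac{1}{140}} = \frac{1}{\frac{819088481}{140}} = \frac{140}{819088481}$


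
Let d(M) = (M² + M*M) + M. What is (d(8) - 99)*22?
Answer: 814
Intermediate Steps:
d(M) = M + 2*M² (d(M) = (M² + M²) + M = 2*M² + M = M + 2*M²)
(d(8) - 99)*22 = (8*(1 + 2*8) - 99)*22 = (8*(1 + 16) - 99)*22 = (8*17 - 99)*22 = (136 - 99)*22 = 37*22 = 814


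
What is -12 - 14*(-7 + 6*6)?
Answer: -418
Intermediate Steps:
-12 - 14*(-7 + 6*6) = -12 - 14*(-7 + 36) = -12 - 14*29 = -12 - 406 = -418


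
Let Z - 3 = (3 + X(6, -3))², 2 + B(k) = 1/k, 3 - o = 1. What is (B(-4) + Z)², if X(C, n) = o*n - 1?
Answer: 4489/16 ≈ 280.56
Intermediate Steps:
o = 2 (o = 3 - 1*1 = 3 - 1 = 2)
B(k) = -2 + 1/k
X(C, n) = -1 + 2*n (X(C, n) = 2*n - 1 = -1 + 2*n)
Z = 19 (Z = 3 + (3 + (-1 + 2*(-3)))² = 3 + (3 + (-1 - 6))² = 3 + (3 - 7)² = 3 + (-4)² = 3 + 16 = 19)
(B(-4) + Z)² = ((-2 + 1/(-4)) + 19)² = ((-2 - ¼) + 19)² = (-9/4 + 19)² = (67/4)² = 4489/16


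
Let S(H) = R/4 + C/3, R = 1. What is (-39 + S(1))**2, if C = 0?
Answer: 24025/16 ≈ 1501.6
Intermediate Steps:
S(H) = 1/4 (S(H) = 1/4 + 0/3 = 1*(1/4) + 0*(1/3) = 1/4 + 0 = 1/4)
(-39 + S(1))**2 = (-39 + 1/4)**2 = (-155/4)**2 = 24025/16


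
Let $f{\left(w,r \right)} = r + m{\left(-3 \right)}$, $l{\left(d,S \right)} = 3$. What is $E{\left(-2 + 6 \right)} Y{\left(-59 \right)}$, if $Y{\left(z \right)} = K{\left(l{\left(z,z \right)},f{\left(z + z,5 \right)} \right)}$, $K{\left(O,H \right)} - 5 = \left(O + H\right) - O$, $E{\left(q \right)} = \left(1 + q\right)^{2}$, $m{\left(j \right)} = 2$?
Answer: $300$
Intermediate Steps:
$f{\left(w,r \right)} = 2 + r$ ($f{\left(w,r \right)} = r + 2 = 2 + r$)
$K{\left(O,H \right)} = 5 + H$ ($K{\left(O,H \right)} = 5 + \left(\left(O + H\right) - O\right) = 5 + \left(\left(H + O\right) - O\right) = 5 + H$)
$Y{\left(z \right)} = 12$ ($Y{\left(z \right)} = 5 + \left(2 + 5\right) = 5 + 7 = 12$)
$E{\left(-2 + 6 \right)} Y{\left(-59 \right)} = \left(1 + \left(-2 + 6\right)\right)^{2} \cdot 12 = \left(1 + 4\right)^{2} \cdot 12 = 5^{2} \cdot 12 = 25 \cdot 12 = 300$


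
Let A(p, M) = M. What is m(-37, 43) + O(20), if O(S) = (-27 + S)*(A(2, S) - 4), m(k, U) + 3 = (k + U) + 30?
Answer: -79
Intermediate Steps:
m(k, U) = 27 + U + k (m(k, U) = -3 + ((k + U) + 30) = -3 + ((U + k) + 30) = -3 + (30 + U + k) = 27 + U + k)
O(S) = (-27 + S)*(-4 + S) (O(S) = (-27 + S)*(S - 4) = (-27 + S)*(-4 + S))
m(-37, 43) + O(20) = (27 + 43 - 37) + (108 + 20**2 - 31*20) = 33 + (108 + 400 - 620) = 33 - 112 = -79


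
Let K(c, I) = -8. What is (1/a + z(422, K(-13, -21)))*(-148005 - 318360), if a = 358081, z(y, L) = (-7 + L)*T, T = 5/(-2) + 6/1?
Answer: 17534625851595/716162 ≈ 2.4484e+7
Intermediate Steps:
T = 7/2 (T = 5*(-1/2) + 6*1 = -5/2 + 6 = 7/2 ≈ 3.5000)
z(y, L) = -49/2 + 7*L/2 (z(y, L) = (-7 + L)*(7/2) = -49/2 + 7*L/2)
(1/a + z(422, K(-13, -21)))*(-148005 - 318360) = (1/358081 + (-49/2 + (7/2)*(-8)))*(-148005 - 318360) = (1/358081 + (-49/2 - 28))*(-466365) = (1/358081 - 105/2)*(-466365) = -37598503/716162*(-466365) = 17534625851595/716162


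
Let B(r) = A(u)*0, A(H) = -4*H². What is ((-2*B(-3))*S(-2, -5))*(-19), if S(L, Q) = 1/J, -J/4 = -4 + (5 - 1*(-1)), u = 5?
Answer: 0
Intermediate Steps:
B(r) = 0 (B(r) = -4*5²*0 = -4*25*0 = -100*0 = 0)
J = -8 (J = -4*(-4 + (5 - 1*(-1))) = -4*(-4 + (5 + 1)) = -4*(-4 + 6) = -4*2 = -8)
S(L, Q) = -⅛ (S(L, Q) = 1/(-8) = -⅛)
((-2*B(-3))*S(-2, -5))*(-19) = (-2*0*(-⅛))*(-19) = (0*(-⅛))*(-19) = 0*(-19) = 0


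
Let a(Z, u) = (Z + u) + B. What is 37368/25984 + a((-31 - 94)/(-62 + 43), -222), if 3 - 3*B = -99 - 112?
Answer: -26409577/185136 ≈ -142.65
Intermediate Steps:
B = 214/3 (B = 1 - (-99 - 112)/3 = 1 - ⅓*(-211) = 1 + 211/3 = 214/3 ≈ 71.333)
a(Z, u) = 214/3 + Z + u (a(Z, u) = (Z + u) + 214/3 = 214/3 + Z + u)
37368/25984 + a((-31 - 94)/(-62 + 43), -222) = 37368/25984 + (214/3 + (-31 - 94)/(-62 + 43) - 222) = 37368*(1/25984) + (214/3 - 125/(-19) - 222) = 4671/3248 + (214/3 - 125*(-1/19) - 222) = 4671/3248 + (214/3 + 125/19 - 222) = 4671/3248 - 8213/57 = -26409577/185136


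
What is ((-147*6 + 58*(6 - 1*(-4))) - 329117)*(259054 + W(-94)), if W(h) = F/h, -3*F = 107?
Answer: -24065156562365/282 ≈ -8.5337e+10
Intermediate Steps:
F = -107/3 (F = -⅓*107 = -107/3 ≈ -35.667)
W(h) = -107/(3*h)
((-147*6 + 58*(6 - 1*(-4))) - 329117)*(259054 + W(-94)) = ((-147*6 + 58*(6 - 1*(-4))) - 329117)*(259054 - 107/3/(-94)) = ((-882 + 58*(6 + 4)) - 329117)*(259054 - 107/3*(-1/94)) = ((-882 + 58*10) - 329117)*(259054 + 107/282) = ((-882 + 580) - 329117)*(73053335/282) = (-302 - 329117)*(73053335/282) = -329419*73053335/282 = -24065156562365/282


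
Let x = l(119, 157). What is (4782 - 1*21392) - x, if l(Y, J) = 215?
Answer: -16825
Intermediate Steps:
x = 215
(4782 - 1*21392) - x = (4782 - 1*21392) - 1*215 = (4782 - 21392) - 215 = -16610 - 215 = -16825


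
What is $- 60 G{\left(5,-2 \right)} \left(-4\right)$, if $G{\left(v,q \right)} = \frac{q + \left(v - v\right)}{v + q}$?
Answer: $-160$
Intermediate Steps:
$G{\left(v,q \right)} = \frac{q}{q + v}$ ($G{\left(v,q \right)} = \frac{q + 0}{q + v} = \frac{q}{q + v}$)
$- 60 G{\left(5,-2 \right)} \left(-4\right) = - 60 \left(- \frac{2}{-2 + 5}\right) \left(-4\right) = - 60 \left(- \frac{2}{3}\right) \left(-4\right) = - 60 \left(\left(-2\right) \frac{1}{3}\right) \left(-4\right) = \left(-60\right) \left(- \frac{2}{3}\right) \left(-4\right) = 40 \left(-4\right) = -160$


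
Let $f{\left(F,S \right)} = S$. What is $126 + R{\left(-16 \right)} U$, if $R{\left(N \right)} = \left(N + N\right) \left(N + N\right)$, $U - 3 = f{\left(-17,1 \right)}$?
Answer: $4222$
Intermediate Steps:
$U = 4$ ($U = 3 + 1 = 4$)
$R{\left(N \right)} = 4 N^{2}$ ($R{\left(N \right)} = 2 N 2 N = 4 N^{2}$)
$126 + R{\left(-16 \right)} U = 126 + 4 \left(-16\right)^{2} \cdot 4 = 126 + 4 \cdot 256 \cdot 4 = 126 + 1024 \cdot 4 = 126 + 4096 = 4222$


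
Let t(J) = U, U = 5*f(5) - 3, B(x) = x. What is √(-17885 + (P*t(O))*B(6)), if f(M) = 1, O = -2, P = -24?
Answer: I*√18173 ≈ 134.81*I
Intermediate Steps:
U = 2 (U = 5*1 - 3 = 5 - 3 = 2)
t(J) = 2
√(-17885 + (P*t(O))*B(6)) = √(-17885 - 24*2*6) = √(-17885 - 48*6) = √(-17885 - 288) = √(-18173) = I*√18173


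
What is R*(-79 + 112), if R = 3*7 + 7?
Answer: 924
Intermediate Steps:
R = 28 (R = 21 + 7 = 28)
R*(-79 + 112) = 28*(-79 + 112) = 28*33 = 924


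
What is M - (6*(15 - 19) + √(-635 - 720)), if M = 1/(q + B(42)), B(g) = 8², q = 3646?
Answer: 89041/3710 - I*√1355 ≈ 24.0 - 36.81*I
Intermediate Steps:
B(g) = 64
M = 1/3710 (M = 1/(3646 + 64) = 1/3710 ≈ 0.00026954)
M - (6*(15 - 19) + √(-635 - 720)) = 1/3710 - (6*(15 - 19) + √(-635 - 720)) = 1/3710 - (6*(-4) + √(-1355)) = 1/3710 - (-24 + I*√1355) = 1/3710 + (24 - I*√1355) = 89041/3710 - I*√1355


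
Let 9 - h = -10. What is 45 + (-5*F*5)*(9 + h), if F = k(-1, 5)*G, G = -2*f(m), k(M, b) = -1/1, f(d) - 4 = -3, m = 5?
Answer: -1355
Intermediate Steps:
h = 19 (h = 9 - 1*(-10) = 9 + 10 = 19)
f(d) = 1 (f(d) = 4 - 3 = 1)
k(M, b) = -1 (k(M, b) = -1*1 = -1)
G = -2 (G = -2*1 = -2)
F = 2 (F = -1*(-2) = 2)
45 + (-5*F*5)*(9 + h) = 45 + (-5*2*5)*(9 + 19) = 45 - 10*5*28 = 45 - 50*28 = 45 - 1400 = -1355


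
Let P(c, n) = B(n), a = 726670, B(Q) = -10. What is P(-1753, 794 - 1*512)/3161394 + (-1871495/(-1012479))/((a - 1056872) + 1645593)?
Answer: -1233587429810/701727125398109811 ≈ -1.7579e-6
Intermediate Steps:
P(c, n) = -10
P(-1753, 794 - 1*512)/3161394 + (-1871495/(-1012479))/((a - 1056872) + 1645593) = -10/3161394 + (-1871495/(-1012479))/((726670 - 1056872) + 1645593) = -10*1/3161394 + (-1871495*(-1/1012479))/(-330202 + 1645593) = -5/1580697 + (1871495/1012479)/1315391 = -5/1580697 + (1871495/1012479)*(1/1315391) = -5/1580697 + 1871495/1331805764289 = -1233587429810/701727125398109811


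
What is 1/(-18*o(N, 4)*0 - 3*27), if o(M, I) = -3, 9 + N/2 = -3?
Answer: -1/81 ≈ -0.012346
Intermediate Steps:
N = -24 (N = -18 + 2*(-3) = -18 - 6 = -24)
1/(-18*o(N, 4)*0 - 3*27) = 1/(-18*(-3)*0 - 3*27) = 1/(54*0 - 81) = 1/(0 - 81) = 1/(-81) = -1/81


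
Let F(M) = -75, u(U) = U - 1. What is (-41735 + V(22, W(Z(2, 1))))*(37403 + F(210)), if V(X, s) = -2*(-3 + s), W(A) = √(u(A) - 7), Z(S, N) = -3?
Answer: -1557660112 - 74656*I*√11 ≈ -1.5577e+9 - 2.4761e+5*I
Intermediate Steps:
u(U) = -1 + U
W(A) = √(-8 + A) (W(A) = √((-1 + A) - 7) = √(-8 + A))
V(X, s) = 6 - 2*s
(-41735 + V(22, W(Z(2, 1))))*(37403 + F(210)) = (-41735 + (6 - 2*√(-8 - 3)))*(37403 - 75) = (-41735 + (6 - 2*I*√11))*37328 = (-41729 - 2*I*√11)*37328 = -1557660112 - 74656*I*√11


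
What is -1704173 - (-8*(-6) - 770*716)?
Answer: -1152901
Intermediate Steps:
-1704173 - (-8*(-6) - 770*716) = -1704173 - (48 - 551320) = -1704173 - 1*(-551272) = -1704173 + 551272 = -1152901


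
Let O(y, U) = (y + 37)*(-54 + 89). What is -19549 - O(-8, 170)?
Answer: -20564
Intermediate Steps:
O(y, U) = 1295 + 35*y (O(y, U) = (37 + y)*35 = 1295 + 35*y)
-19549 - O(-8, 170) = -19549 - (1295 + 35*(-8)) = -19549 - (1295 - 280) = -19549 - 1*1015 = -19549 - 1015 = -20564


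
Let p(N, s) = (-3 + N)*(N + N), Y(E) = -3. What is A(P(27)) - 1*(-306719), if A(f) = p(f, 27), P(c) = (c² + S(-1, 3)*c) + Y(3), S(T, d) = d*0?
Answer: 1356515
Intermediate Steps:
S(T, d) = 0
p(N, s) = 2*N*(-3 + N) (p(N, s) = (-3 + N)*(2*N) = 2*N*(-3 + N))
P(c) = -3 + c² (P(c) = (c² + 0*c) - 3 = (c² + 0) - 3 = c² - 3 = -3 + c²)
A(f) = 2*f*(-3 + f)
A(P(27)) - 1*(-306719) = 2*(-3 + 27²)*(-3 + (-3 + 27²)) - 1*(-306719) = 2*(-3 + 729)*(-3 + (-3 + 729)) + 306719 = 2*726*(-3 + 726) + 306719 = 2*726*723 + 306719 = 1049796 + 306719 = 1356515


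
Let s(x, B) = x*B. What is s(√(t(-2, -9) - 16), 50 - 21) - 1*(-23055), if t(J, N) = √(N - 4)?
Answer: 23055 + 29*√(-16 + I*√13) ≈ 23068.0 + 116.72*I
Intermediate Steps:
t(J, N) = √(-4 + N)
s(x, B) = B*x
s(√(t(-2, -9) - 16), 50 - 21) - 1*(-23055) = (50 - 21)*√(√(-4 - 9) - 16) - 1*(-23055) = 29*√(√(-13) - 16) + 23055 = 29*√(I*√13 - 16) + 23055 = 29*√(-16 + I*√13) + 23055 = 23055 + 29*√(-16 + I*√13)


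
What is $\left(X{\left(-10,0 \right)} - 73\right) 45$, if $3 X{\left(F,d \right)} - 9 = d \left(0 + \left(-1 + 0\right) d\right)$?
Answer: $-3150$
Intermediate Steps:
$X{\left(F,d \right)} = 3 - \frac{d^{2}}{3}$ ($X{\left(F,d \right)} = 3 + \frac{d \left(0 + \left(-1 + 0\right) d\right)}{3} = 3 + \frac{d \left(0 - d\right)}{3} = 3 + \frac{d \left(- d\right)}{3} = 3 + \frac{\left(-1\right) d^{2}}{3} = 3 - \frac{d^{2}}{3}$)
$\left(X{\left(-10,0 \right)} - 73\right) 45 = \left(\left(3 - \frac{0^{2}}{3}\right) - 73\right) 45 = \left(\left(3 - 0\right) - 73\right) 45 = \left(\left(3 + 0\right) - 73\right) 45 = \left(3 - 73\right) 45 = \left(-70\right) 45 = -3150$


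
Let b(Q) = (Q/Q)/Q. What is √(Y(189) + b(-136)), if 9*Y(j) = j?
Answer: √97070/68 ≈ 4.5818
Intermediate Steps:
Y(j) = j/9
b(Q) = 1/Q
√(Y(189) + b(-136)) = √((⅑)*189 + 1/(-136)) = √(21 - 1/136) = √(2855/136) = √97070/68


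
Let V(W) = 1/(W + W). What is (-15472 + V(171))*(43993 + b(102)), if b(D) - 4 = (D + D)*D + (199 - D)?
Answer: -57237322591/57 ≈ -1.0042e+9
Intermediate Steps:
V(W) = 1/(2*W)
b(D) = 203 - D + 2*D² (b(D) = 4 + ((D + D)*D + (199 - D)) = 4 + ((2*D)*D + (199 - D)) = 4 + (2*D² + (199 - D)) = 4 + (199 - D + 2*D²) = 203 - D + 2*D²)
(-15472 + V(171))*(43993 + b(102)) = (-15472 + (½)/171)*(43993 + (203 - 1*102 + 2*102²)) = (-15472 + (½)*(1/171))*(43993 + (203 - 102 + 2*10404)) = (-15472 + 1/342)*(43993 + (203 - 102 + 20808)) = -5291423*(43993 + 20909)/342 = -5291423/342*64902 = -57237322591/57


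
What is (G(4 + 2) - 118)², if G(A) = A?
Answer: 12544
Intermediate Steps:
(G(4 + 2) - 118)² = ((4 + 2) - 118)² = (6 - 118)² = (-112)² = 12544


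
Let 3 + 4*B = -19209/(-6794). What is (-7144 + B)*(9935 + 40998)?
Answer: -9888464550361/27176 ≈ -3.6387e+8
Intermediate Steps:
B = -1173/27176 (B = -¾ + (-19209/(-6794))/4 = -¾ + (-19209*(-1/6794))/4 = -¾ + (¼)*(19209/6794) = -¾ + 19209/27176 = -1173/27176 ≈ -0.043163)
(-7144 + B)*(9935 + 40998) = (-7144 - 1173/27176)*(9935 + 40998) = -194146517/27176*50933 = -9888464550361/27176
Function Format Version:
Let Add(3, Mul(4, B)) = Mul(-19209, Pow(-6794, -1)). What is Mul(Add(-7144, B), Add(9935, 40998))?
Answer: Rational(-9888464550361, 27176) ≈ -3.6387e+8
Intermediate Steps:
B = Rational(-1173, 27176) (B = Add(Rational(-3, 4), Mul(Rational(1, 4), Mul(-19209, Pow(-6794, -1)))) = Add(Rational(-3, 4), Mul(Rational(1, 4), Mul(-19209, Rational(-1, 6794)))) = Add(Rational(-3, 4), Mul(Rational(1, 4), Rational(19209, 6794))) = Add(Rational(-3, 4), Rational(19209, 27176)) = Rational(-1173, 27176) ≈ -0.043163)
Mul(Add(-7144, B), Add(9935, 40998)) = Mul(Add(-7144, Rational(-1173, 27176)), Add(9935, 40998)) = Mul(Rational(-194146517, 27176), 50933) = Rational(-9888464550361, 27176)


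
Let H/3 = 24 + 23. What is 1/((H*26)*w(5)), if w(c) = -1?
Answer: -1/3666 ≈ -0.00027278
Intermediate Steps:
H = 141 (H = 3*(24 + 23) = 3*47 = 141)
1/((H*26)*w(5)) = 1/((141*26)*(-1)) = 1/(3666*(-1)) = 1/(-3666) = -1/3666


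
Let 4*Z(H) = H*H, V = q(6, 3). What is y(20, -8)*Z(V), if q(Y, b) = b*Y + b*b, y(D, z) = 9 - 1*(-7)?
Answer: 2916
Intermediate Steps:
y(D, z) = 16 (y(D, z) = 9 + 7 = 16)
q(Y, b) = b² + Y*b (q(Y, b) = Y*b + b² = b² + Y*b)
V = 27 (V = 3*(6 + 3) = 3*9 = 27)
Z(H) = H²/4 (Z(H) = (H*H)/4 = H²/4)
y(20, -8)*Z(V) = 16*((¼)*27²) = 16*((¼)*729) = 16*(729/4) = 2916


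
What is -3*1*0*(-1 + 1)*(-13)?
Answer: 0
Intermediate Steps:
-3*1*0*(-1 + 1)*(-13) = -0*0*(-13) = -3*0*(-13) = 0*(-13) = 0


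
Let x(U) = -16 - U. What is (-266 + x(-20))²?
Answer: 68644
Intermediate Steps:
(-266 + x(-20))² = (-266 + (-16 - 1*(-20)))² = (-266 + (-16 + 20))² = (-266 + 4)² = (-262)² = 68644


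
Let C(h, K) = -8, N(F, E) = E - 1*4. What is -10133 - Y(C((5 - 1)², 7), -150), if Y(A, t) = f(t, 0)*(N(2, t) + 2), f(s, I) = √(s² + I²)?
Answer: 12667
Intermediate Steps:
N(F, E) = -4 + E (N(F, E) = E - 4 = -4 + E)
f(s, I) = √(I² + s²)
Y(A, t) = √(t²)*(-2 + t) (Y(A, t) = √(0² + t²)*((-4 + t) + 2) = √(0 + t²)*(-2 + t) = √(t²)*(-2 + t))
-10133 - Y(C((5 - 1)², 7), -150) = -10133 - √((-150)²)*(-2 - 150) = -10133 - √22500*(-152) = -10133 - 150*(-152) = -10133 - 1*(-22800) = -10133 + 22800 = 12667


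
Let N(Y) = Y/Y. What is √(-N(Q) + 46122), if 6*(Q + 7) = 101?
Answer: √46121 ≈ 214.76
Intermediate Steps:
Q = 59/6 (Q = -7 + (⅙)*101 = -7 + 101/6 = 59/6 ≈ 9.8333)
N(Y) = 1
√(-N(Q) + 46122) = √(-1*1 + 46122) = √(-1 + 46122) = √46121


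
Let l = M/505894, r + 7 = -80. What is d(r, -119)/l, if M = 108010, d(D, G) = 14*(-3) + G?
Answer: -5817781/7715 ≈ -754.09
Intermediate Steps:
r = -87 (r = -7 - 80 = -87)
d(D, G) = -42 + G
l = 54005/252947 (l = 108010/505894 = 108010*(1/505894) = 54005/252947 ≈ 0.21350)
d(r, -119)/l = (-42 - 119)/(54005/252947) = -161*252947/54005 = -5817781/7715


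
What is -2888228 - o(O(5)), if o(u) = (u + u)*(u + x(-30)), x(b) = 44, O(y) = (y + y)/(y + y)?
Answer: -2888318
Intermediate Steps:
O(y) = 1 (O(y) = (2*y)/((2*y)) = (2*y)*(1/(2*y)) = 1)
o(u) = 2*u*(44 + u) (o(u) = (u + u)*(u + 44) = (2*u)*(44 + u) = 2*u*(44 + u))
-2888228 - o(O(5)) = -2888228 - 2*(44 + 1) = -2888228 - 2*45 = -2888228 - 1*90 = -2888228 - 90 = -2888318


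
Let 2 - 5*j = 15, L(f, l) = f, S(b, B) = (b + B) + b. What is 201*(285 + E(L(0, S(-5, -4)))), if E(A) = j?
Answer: 283812/5 ≈ 56762.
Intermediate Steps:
S(b, B) = B + 2*b (S(b, B) = (B + b) + b = B + 2*b)
j = -13/5 (j = 2/5 - 1/5*15 = 2/5 - 3 = -13/5 ≈ -2.6000)
E(A) = -13/5
201*(285 + E(L(0, S(-5, -4)))) = 201*(285 - 13/5) = 201*(1412/5) = 283812/5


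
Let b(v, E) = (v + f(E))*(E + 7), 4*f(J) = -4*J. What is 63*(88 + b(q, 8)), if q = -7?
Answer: -8631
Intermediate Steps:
f(J) = -J (f(J) = (-4*J)/4 = -J)
b(v, E) = (7 + E)*(v - E) (b(v, E) = (v - E)*(E + 7) = (v - E)*(7 + E) = (7 + E)*(v - E))
63*(88 + b(q, 8)) = 63*(88 + (-1*8² - 7*8 + 7*(-7) + 8*(-7))) = 63*(88 + (-1*64 - 56 - 49 - 56)) = 63*(88 + (-64 - 56 - 49 - 56)) = 63*(88 - 225) = 63*(-137) = -8631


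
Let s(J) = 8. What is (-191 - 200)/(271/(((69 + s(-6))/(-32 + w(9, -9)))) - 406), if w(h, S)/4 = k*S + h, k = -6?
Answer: -2737/2578 ≈ -1.0617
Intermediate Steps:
w(h, S) = -24*S + 4*h (w(h, S) = 4*(-6*S + h) = 4*(h - 6*S) = -24*S + 4*h)
(-191 - 200)/(271/(((69 + s(-6))/(-32 + w(9, -9)))) - 406) = (-191 - 200)/(271/(((69 + 8)/(-32 + (-24*(-9) + 4*9)))) - 406) = -391/(271/((77/(-32 + (216 + 36)))) - 406) = -391/(271/((77/(-32 + 252))) - 406) = -391/(271/((77/220)) - 406) = -391/(271/((77*(1/220))) - 406) = -391/(271/(7/20) - 406) = -391/(271*(20/7) - 406) = -391/(5420/7 - 406) = -391/2578/7 = -391*7/2578 = -2737/2578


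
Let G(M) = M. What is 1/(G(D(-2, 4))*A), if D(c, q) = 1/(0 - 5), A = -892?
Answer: 5/892 ≈ 0.0056054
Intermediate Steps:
D(c, q) = -⅕ (D(c, q) = 1/(-5) = -⅕)
1/(G(D(-2, 4))*A) = 1/(-⅕*(-892)) = 1/(892/5) = 5/892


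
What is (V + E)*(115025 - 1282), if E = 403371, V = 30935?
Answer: 49399267358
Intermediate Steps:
(V + E)*(115025 - 1282) = (30935 + 403371)*(115025 - 1282) = 434306*113743 = 49399267358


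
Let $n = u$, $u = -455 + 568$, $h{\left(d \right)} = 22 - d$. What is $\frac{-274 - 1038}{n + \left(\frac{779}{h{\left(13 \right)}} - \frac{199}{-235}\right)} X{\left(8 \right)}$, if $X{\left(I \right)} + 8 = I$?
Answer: $0$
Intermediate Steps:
$u = 113$
$X{\left(I \right)} = -8 + I$
$n = 113$
$\frac{-274 - 1038}{n + \left(\frac{779}{h{\left(13 \right)}} - \frac{199}{-235}\right)} X{\left(8 \right)} = \frac{-274 - 1038}{113 - \left(- \frac{199}{235} - \frac{779}{22 - 13}\right)} \left(-8 + 8\right) = - \frac{1312}{113 - \left(- \frac{199}{235} - \frac{779}{22 - 13}\right)} 0 = - \frac{1312}{113 + \left(\frac{779}{9} + \frac{199}{235}\right)} 0 = - \frac{1312}{113 + \frac{184856}{2115}} \cdot 0 = - \frac{1312}{\frac{423851}{2115}} \cdot 0 = \left(-1312\right) \frac{2115}{423851} \cdot 0 = \left(- \frac{2774880}{423851}\right) 0 = 0$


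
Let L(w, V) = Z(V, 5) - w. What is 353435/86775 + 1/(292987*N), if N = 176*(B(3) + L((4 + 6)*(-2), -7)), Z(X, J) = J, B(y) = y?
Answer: 102060713573387/25057842089280 ≈ 4.0730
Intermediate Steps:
L(w, V) = 5 - w
N = 4928 (N = 176*(3 + (5 - (4 + 6)*(-2))) = 176*(3 + (5 - 10*(-2))) = 176*(3 + (5 - 1*(-20))) = 176*(3 + (5 + 20)) = 176*(3 + 25) = 176*28 = 4928)
353435/86775 + 1/(292987*N) = 353435/86775 + 1/(292987*4928) = 353435*(1/86775) + (1/292987)*(1/4928) = 70687/17355 + 1/1443839936 = 102060713573387/25057842089280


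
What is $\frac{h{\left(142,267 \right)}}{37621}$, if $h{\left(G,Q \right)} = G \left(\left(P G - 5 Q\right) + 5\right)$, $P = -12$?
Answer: $- \frac{430828}{37621} \approx -11.452$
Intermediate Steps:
$h{\left(G,Q \right)} = G \left(5 - 12 G - 5 Q\right)$ ($h{\left(G,Q \right)} = G \left(\left(- 12 G - 5 Q\right) + 5\right) = G \left(5 - 12 G - 5 Q\right)$)
$\frac{h{\left(142,267 \right)}}{37621} = \frac{142 \left(5 - 1704 - 1335\right)}{37621} = 142 \left(5 - 1704 - 1335\right) \frac{1}{37621} = 142 \left(-3034\right) \frac{1}{37621} = \left(-430828\right) \frac{1}{37621} = - \frac{430828}{37621}$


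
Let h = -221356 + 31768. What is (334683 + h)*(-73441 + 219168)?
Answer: 21144259065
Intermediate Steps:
h = -189588
(334683 + h)*(-73441 + 219168) = (334683 - 189588)*(-73441 + 219168) = 145095*145727 = 21144259065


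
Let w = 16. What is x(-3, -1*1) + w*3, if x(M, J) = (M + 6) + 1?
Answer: 52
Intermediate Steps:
x(M, J) = 7 + M (x(M, J) = (6 + M) + 1 = 7 + M)
x(-3, -1*1) + w*3 = (7 - 3) + 16*3 = 4 + 48 = 52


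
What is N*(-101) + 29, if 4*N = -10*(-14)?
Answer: -3506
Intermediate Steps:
N = 35 (N = (-10*(-14))/4 = (¼)*140 = 35)
N*(-101) + 29 = 35*(-101) + 29 = -3535 + 29 = -3506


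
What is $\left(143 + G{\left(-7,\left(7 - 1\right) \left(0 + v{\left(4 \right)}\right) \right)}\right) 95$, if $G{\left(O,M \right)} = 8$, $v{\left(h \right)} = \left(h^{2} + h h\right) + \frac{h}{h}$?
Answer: $14345$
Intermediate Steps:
$v{\left(h \right)} = 1 + 2 h^{2}$ ($v{\left(h \right)} = \left(h^{2} + h^{2}\right) + 1 = 2 h^{2} + 1 = 1 + 2 h^{2}$)
$\left(143 + G{\left(-7,\left(7 - 1\right) \left(0 + v{\left(4 \right)}\right) \right)}\right) 95 = \left(143 + 8\right) 95 = 151 \cdot 95 = 14345$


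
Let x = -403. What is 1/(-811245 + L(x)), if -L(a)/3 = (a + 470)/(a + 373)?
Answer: -10/8112383 ≈ -1.2327e-6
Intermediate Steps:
L(a) = -3*(470 + a)/(373 + a) (L(a) = -3*(a + 470)/(a + 373) = -3*(470 + a)/(373 + a))
1/(-811245 + L(x)) = 1/(-811245 + 3*(-470 - 1*(-403))/(373 - 403)) = 1/(-811245 + 3*(-470 + 403)/(-30)) = 1/(-811245 + 3*(-1/30)*(-67)) = 1/(-811245 + 67/10) = 1/(-8112383/10) = -10/8112383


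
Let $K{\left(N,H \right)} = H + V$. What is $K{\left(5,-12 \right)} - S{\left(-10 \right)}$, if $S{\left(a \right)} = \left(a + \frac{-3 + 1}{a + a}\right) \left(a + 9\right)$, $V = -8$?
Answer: $- \frac{299}{10} \approx -29.9$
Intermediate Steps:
$K{\left(N,H \right)} = -8 + H$ ($K{\left(N,H \right)} = H - 8 = -8 + H$)
$S{\left(a \right)} = \left(9 + a\right) \left(a - \frac{1}{a}\right)$ ($S{\left(a \right)} = \left(a - \frac{2}{2 a}\right) \left(9 + a\right) = \left(a - 2 \frac{1}{2 a}\right) \left(9 + a\right) = \left(a - \frac{1}{a}\right) \left(9 + a\right) = \left(9 + a\right) \left(a - \frac{1}{a}\right)$)
$K{\left(5,-12 \right)} - S{\left(-10 \right)} = \left(-8 - 12\right) - \left(-1 + \left(-10\right)^{2} - \frac{9}{-10} + 9 \left(-10\right)\right) = -20 - \left(-1 + 100 - - \frac{9}{10} - 90\right) = -20 - \left(-1 + 100 + \frac{9}{10} - 90\right) = -20 - \frac{99}{10} = - \frac{299}{10}$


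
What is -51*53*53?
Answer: -143259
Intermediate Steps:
-51*53*53 = -2703*53 = -143259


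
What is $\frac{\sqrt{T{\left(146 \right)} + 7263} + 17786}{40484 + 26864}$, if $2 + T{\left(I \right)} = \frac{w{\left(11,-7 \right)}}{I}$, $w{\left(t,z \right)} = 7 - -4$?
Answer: $\frac{8893}{33674} + \frac{\sqrt{154777082}}{9832808} \approx 0.26536$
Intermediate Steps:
$w{\left(t,z \right)} = 11$ ($w{\left(t,z \right)} = 7 + 4 = 11$)
$T{\left(I \right)} = -2 + \frac{11}{I}$
$\frac{\sqrt{T{\left(146 \right)} + 7263} + 17786}{40484 + 26864} = \frac{\sqrt{\left(-2 + \frac{11}{146}\right) + 7263} + 17786}{40484 + 26864} = \frac{\sqrt{\left(-2 + 11 \cdot \frac{1}{146}\right) + 7263} + 17786}{67348} = \left(\sqrt{\left(-2 + \frac{11}{146}\right) + 7263} + 17786\right) \frac{1}{67348} = \left(\sqrt{- \frac{281}{146} + 7263} + 17786\right) \frac{1}{67348} = \left(\sqrt{\frac{1060117}{146}} + 17786\right) \frac{1}{67348} = \left(\frac{\sqrt{154777082}}{146} + 17786\right) \frac{1}{67348} = \left(17786 + \frac{\sqrt{154777082}}{146}\right) \frac{1}{67348} = \frac{8893}{33674} + \frac{\sqrt{154777082}}{9832808}$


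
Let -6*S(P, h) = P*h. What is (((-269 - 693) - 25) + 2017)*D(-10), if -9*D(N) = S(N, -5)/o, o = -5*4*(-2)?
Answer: 2575/108 ≈ 23.843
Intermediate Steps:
o = 40 (o = -20*(-2) = 40)
S(P, h) = -P*h/6
D(N) = -N/432 (D(N) = -(-⅙*N*(-5))/(9*40) = -5*N/6/(9*40) = -N/432)
(((-269 - 693) - 25) + 2017)*D(-10) = (((-269 - 693) - 25) + 2017)*(-1/432*(-10)) = ((-962 - 25) + 2017)*(5/216) = (-987 + 2017)*(5/216) = 1030*(5/216) = 2575/108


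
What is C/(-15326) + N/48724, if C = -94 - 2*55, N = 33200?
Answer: 64845362/93343003 ≈ 0.69470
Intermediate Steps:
C = -204 (C = -94 - 110 = -204)
C/(-15326) + N/48724 = -204/(-15326) + 33200/48724 = -204*(-1/15326) + 33200*(1/48724) = 102/7663 + 8300/12181 = 64845362/93343003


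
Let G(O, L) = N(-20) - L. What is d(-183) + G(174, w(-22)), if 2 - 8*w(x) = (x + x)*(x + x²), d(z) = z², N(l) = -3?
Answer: 123779/4 ≈ 30945.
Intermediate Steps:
w(x) = ¼ - x*(x + x²)/4 (w(x) = ¼ - (x + x)*(x + x²)/8 = ¼ - 2*x*(x + x²)/8 = ¼ - x*(x + x²)/4)
G(O, L) = -3 - L
d(-183) + G(174, w(-22)) = (-183)² + (-3 - (¼ - ¼*(-22)² - ¼*(-22)³)) = 33489 + (-3 - (¼ - ¼*484 - ¼*(-10648))) = 33489 + (-3 - (¼ - 121 + 2662)) = 33489 + (-3 - 1*10165/4) = 33489 + (-3 - 10165/4) = 33489 - 10177/4 = 123779/4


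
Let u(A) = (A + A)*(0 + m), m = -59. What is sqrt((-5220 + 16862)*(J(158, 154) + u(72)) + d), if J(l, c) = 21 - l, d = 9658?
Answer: 36*I*sqrt(77543) ≈ 10025.0*I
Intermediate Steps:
u(A) = -118*A (u(A) = (A + A)*(0 - 59) = (2*A)*(-59) = -118*A)
sqrt((-5220 + 16862)*(J(158, 154) + u(72)) + d) = sqrt((-5220 + 16862)*((21 - 1*158) - 118*72) + 9658) = sqrt(11642*((21 - 158) - 8496) + 9658) = sqrt(11642*(-137 - 8496) + 9658) = sqrt(11642*(-8633) + 9658) = sqrt(-100505386 + 9658) = sqrt(-100495728) = 36*I*sqrt(77543)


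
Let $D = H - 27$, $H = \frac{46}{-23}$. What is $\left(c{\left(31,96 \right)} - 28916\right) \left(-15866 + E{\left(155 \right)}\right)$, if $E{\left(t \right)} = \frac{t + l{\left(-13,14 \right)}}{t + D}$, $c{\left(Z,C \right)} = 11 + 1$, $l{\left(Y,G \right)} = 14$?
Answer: $\frac{28888782044}{63} \approx 4.5855 \cdot 10^{8}$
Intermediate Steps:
$H = -2$ ($H = 46 \left(- \frac{1}{23}\right) = -2$)
$c{\left(Z,C \right)} = 12$
$D = -29$ ($D = -2 - 27 = -29$)
$E{\left(t \right)} = \frac{14 + t}{-29 + t}$ ($E{\left(t \right)} = \frac{t + 14}{t - 29} = \frac{14 + t}{-29 + t}$)
$\left(c{\left(31,96 \right)} - 28916\right) \left(-15866 + E{\left(155 \right)}\right) = \left(12 - 28916\right) \left(-15866 + \frac{14 + 155}{-29 + 155}\right) = - 28904 \left(-15866 + \frac{1}{126} \cdot 169\right) = - 28904 \left(-15866 + \frac{169}{126}\right) = \left(-28904\right) \left(- \frac{1998947}{126}\right) = \frac{28888782044}{63}$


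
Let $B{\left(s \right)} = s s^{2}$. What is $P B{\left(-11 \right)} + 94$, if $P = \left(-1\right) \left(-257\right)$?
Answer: $-341973$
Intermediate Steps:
$P = 257$
$B{\left(s \right)} = s^{3}$
$P B{\left(-11 \right)} + 94 = 257 \left(-11\right)^{3} + 94 = 257 \left(-1331\right) + 94 = -342067 + 94 = -341973$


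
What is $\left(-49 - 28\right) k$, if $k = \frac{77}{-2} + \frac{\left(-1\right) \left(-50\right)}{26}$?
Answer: $\frac{73227}{26} \approx 2816.4$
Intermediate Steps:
$k = - \frac{951}{26}$ ($k = 77 \left(- \frac{1}{2}\right) + 50 \cdot \frac{1}{26} = - \frac{77}{2} + \frac{25}{13} = - \frac{951}{26} \approx -36.577$)
$\left(-49 - 28\right) k = \left(-49 - 28\right) \left(- \frac{951}{26}\right) = \left(-77\right) \left(- \frac{951}{26}\right) = \frac{73227}{26}$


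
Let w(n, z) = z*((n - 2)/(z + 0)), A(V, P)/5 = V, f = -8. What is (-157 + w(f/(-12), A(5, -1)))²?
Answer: 225625/9 ≈ 25069.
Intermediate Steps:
A(V, P) = 5*V
w(n, z) = -2 + n (w(n, z) = z*((-2 + n)/z) = -2 + n)
(-157 + w(f/(-12), A(5, -1)))² = (-157 + (-2 - 8/(-12)))² = (-157 + (-2 - 8*(-1/12)))² = (-157 + (-2 + ⅔))² = (-157 - 4/3)² = (-475/3)² = 225625/9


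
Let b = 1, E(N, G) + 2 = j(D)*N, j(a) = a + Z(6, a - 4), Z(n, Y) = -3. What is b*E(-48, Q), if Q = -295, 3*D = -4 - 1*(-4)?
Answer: 142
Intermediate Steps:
D = 0 (D = (-4 - 1*(-4))/3 = (-4 + 4)/3 = (⅓)*0 = 0)
j(a) = -3 + a (j(a) = a - 3 = -3 + a)
E(N, G) = -2 - 3*N (E(N, G) = -2 + (-3 + 0)*N = -2 - 3*N)
b*E(-48, Q) = 1*(-2 - 3*(-48)) = 1*(-2 + 144) = 1*142 = 142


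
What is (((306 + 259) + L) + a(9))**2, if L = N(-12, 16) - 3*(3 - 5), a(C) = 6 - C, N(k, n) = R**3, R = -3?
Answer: 292681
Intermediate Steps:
N(k, n) = -27 (N(k, n) = (-3)**3 = -27)
L = -21 (L = -27 - 3*(3 - 5) = -27 - 3*(-2) = -27 - 1*(-6) = -27 + 6 = -21)
(((306 + 259) + L) + a(9))**2 = (((306 + 259) - 21) + (6 - 1*9))**2 = ((565 - 21) + (6 - 9))**2 = (544 - 3)**2 = 541**2 = 292681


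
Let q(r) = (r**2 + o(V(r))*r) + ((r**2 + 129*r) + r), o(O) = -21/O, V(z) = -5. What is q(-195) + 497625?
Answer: 547506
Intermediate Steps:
q(r) = 2*r**2 + 671*r/5 (q(r) = (r**2 + (-21/(-5))*r) + ((r**2 + 129*r) + r) = (r**2 + (-21*(-1/5))*r) + (r**2 + 130*r) = (r**2 + 21*r/5) + (r**2 + 130*r) = 2*r**2 + 671*r/5)
q(-195) + 497625 = (1/5)*(-195)*(671 + 10*(-195)) + 497625 = (1/5)*(-195)*(671 - 1950) + 497625 = (1/5)*(-195)*(-1279) + 497625 = 49881 + 497625 = 547506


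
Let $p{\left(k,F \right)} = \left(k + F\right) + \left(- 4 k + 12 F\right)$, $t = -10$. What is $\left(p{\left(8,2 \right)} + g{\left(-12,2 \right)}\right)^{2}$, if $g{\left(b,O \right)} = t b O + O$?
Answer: $59536$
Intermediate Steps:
$p{\left(k,F \right)} = - 3 k + 13 F$ ($p{\left(k,F \right)} = \left(F + k\right) + \left(- 4 k + 12 F\right) = - 3 k + 13 F$)
$g{\left(b,O \right)} = O - 10 O b$ ($g{\left(b,O \right)} = - 10 b O + O = - 10 O b + O = O - 10 O b$)
$\left(p{\left(8,2 \right)} + g{\left(-12,2 \right)}\right)^{2} = \left(\left(\left(-3\right) 8 + 13 \cdot 2\right) + 2 \left(1 - -120\right)\right)^{2} = \left(\left(-24 + 26\right) + 2 \left(1 + 120\right)\right)^{2} = \left(2 + 2 \cdot 121\right)^{2} = \left(2 + 242\right)^{2} = 244^{2} = 59536$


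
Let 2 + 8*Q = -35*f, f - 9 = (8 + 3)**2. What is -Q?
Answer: 569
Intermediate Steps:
f = 130 (f = 9 + (8 + 3)**2 = 9 + 11**2 = 9 + 121 = 130)
Q = -569 (Q = -1/4 + (-35*130)/8 = -1/4 + (1/8)*(-4550) = -1/4 - 2275/4 = -569)
-Q = -1*(-569) = 569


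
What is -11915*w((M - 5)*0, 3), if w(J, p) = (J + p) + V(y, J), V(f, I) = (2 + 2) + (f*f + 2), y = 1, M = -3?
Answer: -119150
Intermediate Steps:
V(f, I) = 6 + f² (V(f, I) = 4 + (f² + 2) = 4 + (2 + f²) = 6 + f²)
w(J, p) = 7 + J + p (w(J, p) = (J + p) + (6 + 1²) = (J + p) + (6 + 1) = (J + p) + 7 = 7 + J + p)
-11915*w((M - 5)*0, 3) = -11915*(7 + (-3 - 5)*0 + 3) = -11915*(7 - 8*0 + 3) = -11915*(7 + 0 + 3) = -11915*10 = -119150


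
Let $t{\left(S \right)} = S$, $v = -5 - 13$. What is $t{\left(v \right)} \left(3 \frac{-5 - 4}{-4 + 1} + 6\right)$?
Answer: $-270$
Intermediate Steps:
$v = -18$ ($v = -5 - 13 = -18$)
$t{\left(v \right)} \left(3 \frac{-5 - 4}{-4 + 1} + 6\right) = - 18 \left(3 \frac{-5 - 4}{-4 + 1} + 6\right) = - 18 \left(3 \left(- \frac{9}{-3}\right) + 6\right) = - 18 \left(3 \left(\left(-9\right) \left(- \frac{1}{3}\right)\right) + 6\right) = - 18 \left(3 \cdot 3 + 6\right) = - 18 \left(9 + 6\right) = \left(-18\right) 15 = -270$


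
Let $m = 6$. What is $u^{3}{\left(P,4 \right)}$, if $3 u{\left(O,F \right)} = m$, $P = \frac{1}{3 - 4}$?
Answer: $8$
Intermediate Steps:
$P = -1$ ($P = \frac{1}{-1} = -1$)
$u{\left(O,F \right)} = 2$ ($u{\left(O,F \right)} = \frac{1}{3} \cdot 6 = 2$)
$u^{3}{\left(P,4 \right)} = 2^{3} = 8$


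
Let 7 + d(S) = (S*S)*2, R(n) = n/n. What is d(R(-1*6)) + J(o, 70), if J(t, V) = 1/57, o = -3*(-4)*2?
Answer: -284/57 ≈ -4.9825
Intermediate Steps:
o = 24 (o = 12*2 = 24)
J(t, V) = 1/57 (J(t, V) = 1*(1/57) = 1/57)
R(n) = 1
d(S) = -7 + 2*S² (d(S) = -7 + (S*S)*2 = -7 + S²*2 = -7 + 2*S²)
d(R(-1*6)) + J(o, 70) = (-7 + 2*1²) + 1/57 = (-7 + 2*1) + 1/57 = (-7 + 2) + 1/57 = -5 + 1/57 = -284/57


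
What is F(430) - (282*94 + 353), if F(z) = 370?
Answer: -26491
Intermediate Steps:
F(430) - (282*94 + 353) = 370 - (282*94 + 353) = 370 - (26508 + 353) = 370 - 1*26861 = 370 - 26861 = -26491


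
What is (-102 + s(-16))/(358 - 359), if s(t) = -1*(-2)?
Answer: 100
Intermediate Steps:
s(t) = 2
(-102 + s(-16))/(358 - 359) = (-102 + 2)/(358 - 359) = -100/(-1) = -100*(-1) = 100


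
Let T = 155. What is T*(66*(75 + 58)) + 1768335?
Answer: 3128925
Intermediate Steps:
T*(66*(75 + 58)) + 1768335 = 155*(66*(75 + 58)) + 1768335 = 155*(66*133) + 1768335 = 155*8778 + 1768335 = 1360590 + 1768335 = 3128925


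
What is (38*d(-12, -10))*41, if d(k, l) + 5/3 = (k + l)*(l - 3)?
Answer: 1328974/3 ≈ 4.4299e+5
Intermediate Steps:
d(k, l) = -5/3 + (-3 + l)*(k + l) (d(k, l) = -5/3 + (k + l)*(l - 3) = -5/3 + (k + l)*(-3 + l) = -5/3 + (-3 + l)*(k + l))
(38*d(-12, -10))*41 = (38*(-5/3 + (-10)² - 3*(-12) - 3*(-10) - 12*(-10)))*41 = (38*(-5/3 + 100 + 36 + 30 + 120))*41 = (38*(853/3))*41 = (32414/3)*41 = 1328974/3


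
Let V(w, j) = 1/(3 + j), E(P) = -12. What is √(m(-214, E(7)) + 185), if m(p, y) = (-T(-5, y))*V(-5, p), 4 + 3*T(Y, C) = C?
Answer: √74117337/633 ≈ 13.601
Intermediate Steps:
T(Y, C) = -4/3 + C/3
m(p, y) = (4/3 - y/3)/(3 + p) (m(p, y) = (-(-4/3 + y/3))/(3 + p) = (4/3 - y/3)/(3 + p))
√(m(-214, E(7)) + 185) = √((4 - 1*(-12))/(3*(3 - 214)) + 185) = √((⅓)*(4 + 12)/(-211) + 185) = √((⅓)*(-1/211)*16 + 185) = √(-16/633 + 185) = √(117089/633) = √74117337/633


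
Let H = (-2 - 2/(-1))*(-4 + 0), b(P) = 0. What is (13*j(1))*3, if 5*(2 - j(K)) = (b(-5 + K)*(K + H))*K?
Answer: 78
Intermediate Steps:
H = 0 (H = (-2 - 2*(-1))*(-4) = (-2 + 2)*(-4) = 0*(-4) = 0)
j(K) = 2 (j(K) = 2 - 0*(K + 0)*K/5 = 2 - 0*K*K/5 = 2 - 0*K = 2 - ⅕*0 = 2 + 0 = 2)
(13*j(1))*3 = (13*2)*3 = 26*3 = 78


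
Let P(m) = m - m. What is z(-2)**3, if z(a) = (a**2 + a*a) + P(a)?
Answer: 512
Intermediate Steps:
P(m) = 0
z(a) = 2*a**2 (z(a) = (a**2 + a*a) + 0 = (a**2 + a**2) + 0 = 2*a**2 + 0 = 2*a**2)
z(-2)**3 = (2*(-2)**2)**3 = (2*4)**3 = 8**3 = 512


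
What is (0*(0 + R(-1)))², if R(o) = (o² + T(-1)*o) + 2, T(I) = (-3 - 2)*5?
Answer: 0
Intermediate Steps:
T(I) = -25 (T(I) = -5*5 = -25)
R(o) = 2 + o² - 25*o (R(o) = (o² - 25*o) + 2 = 2 + o² - 25*o)
(0*(0 + R(-1)))² = (0*(0 + (2 + (-1)² - 25*(-1))))² = (0*(0 + (2 + 1 + 25)))² = (0*(0 + 28))² = (0*28)² = 0² = 0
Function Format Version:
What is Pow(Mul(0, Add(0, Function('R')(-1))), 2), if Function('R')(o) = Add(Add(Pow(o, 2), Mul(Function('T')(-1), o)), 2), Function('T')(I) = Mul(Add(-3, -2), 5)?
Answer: 0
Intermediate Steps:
Function('T')(I) = -25 (Function('T')(I) = Mul(-5, 5) = -25)
Function('R')(o) = Add(2, Pow(o, 2), Mul(-25, o)) (Function('R')(o) = Add(Add(Pow(o, 2), Mul(-25, o)), 2) = Add(2, Pow(o, 2), Mul(-25, o)))
Pow(Mul(0, Add(0, Function('R')(-1))), 2) = Pow(Mul(0, Add(0, Add(2, Pow(-1, 2), Mul(-25, -1)))), 2) = Pow(Mul(0, Add(0, Add(2, 1, 25))), 2) = Pow(Mul(0, Add(0, 28)), 2) = Pow(Mul(0, 28), 2) = Pow(0, 2) = 0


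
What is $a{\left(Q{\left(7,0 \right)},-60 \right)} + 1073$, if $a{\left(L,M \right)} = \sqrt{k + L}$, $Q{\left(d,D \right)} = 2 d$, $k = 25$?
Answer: $1073 + \sqrt{39} \approx 1079.2$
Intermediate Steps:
$a{\left(L,M \right)} = \sqrt{25 + L}$
$a{\left(Q{\left(7,0 \right)},-60 \right)} + 1073 = \sqrt{25 + 2 \cdot 7} + 1073 = \sqrt{25 + 14} + 1073 = \sqrt{39} + 1073 = 1073 + \sqrt{39}$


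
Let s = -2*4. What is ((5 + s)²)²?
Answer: 81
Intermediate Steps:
s = -8
((5 + s)²)² = ((5 - 8)²)² = ((-3)²)² = 9² = 81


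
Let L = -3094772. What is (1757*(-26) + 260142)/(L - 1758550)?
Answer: -107230/2426661 ≈ -0.044188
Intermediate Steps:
(1757*(-26) + 260142)/(L - 1758550) = (1757*(-26) + 260142)/(-3094772 - 1758550) = (-45682 + 260142)/(-4853322) = 214460*(-1/4853322) = -107230/2426661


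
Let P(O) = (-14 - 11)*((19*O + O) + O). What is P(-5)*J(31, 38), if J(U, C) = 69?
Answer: 181125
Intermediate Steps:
P(O) = -525*O (P(O) = -25*(20*O + O) = -525*O)
P(-5)*J(31, 38) = -525*(-5)*69 = 2625*69 = 181125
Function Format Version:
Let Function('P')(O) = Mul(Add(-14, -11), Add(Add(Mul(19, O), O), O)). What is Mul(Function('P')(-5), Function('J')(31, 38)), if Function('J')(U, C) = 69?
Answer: 181125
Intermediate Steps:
Function('P')(O) = Mul(-525, O) (Function('P')(O) = Mul(-25, Add(Mul(20, O), O)) = Mul(-25, Mul(21, O)) = Mul(-525, O))
Mul(Function('P')(-5), Function('J')(31, 38)) = Mul(Mul(-525, -5), 69) = Mul(2625, 69) = 181125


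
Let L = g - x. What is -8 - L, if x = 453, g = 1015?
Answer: -570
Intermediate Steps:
L = 562 (L = 1015 - 1*453 = 1015 - 453 = 562)
-8 - L = -8 - 1*562 = -8 - 562 = -570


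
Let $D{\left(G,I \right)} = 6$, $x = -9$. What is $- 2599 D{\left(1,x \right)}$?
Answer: $-15594$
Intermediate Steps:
$- 2599 D{\left(1,x \right)} = \left(-2599\right) 6 = -15594$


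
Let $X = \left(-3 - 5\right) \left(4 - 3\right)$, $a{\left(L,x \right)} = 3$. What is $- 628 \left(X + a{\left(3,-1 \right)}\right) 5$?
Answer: $15700$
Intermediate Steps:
$X = -8$ ($X = \left(-8\right) 1 = -8$)
$- 628 \left(X + a{\left(3,-1 \right)}\right) 5 = - 628 \left(-8 + 3\right) 5 = - 628 \left(\left(-5\right) 5\right) = \left(-628\right) \left(-25\right) = 15700$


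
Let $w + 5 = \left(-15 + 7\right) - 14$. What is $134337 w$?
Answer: $-3627099$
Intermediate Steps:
$w = -27$ ($w = -5 + \left(\left(-15 + 7\right) - 14\right) = -5 - 22 = -27$)
$134337 w = 134337 \left(-27\right) = -3627099$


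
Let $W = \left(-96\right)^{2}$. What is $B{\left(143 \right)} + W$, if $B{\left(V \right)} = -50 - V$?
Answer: $9023$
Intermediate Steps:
$W = 9216$
$B{\left(143 \right)} + W = \left(-50 - 143\right) + 9216 = -193 + 9216 = 9023$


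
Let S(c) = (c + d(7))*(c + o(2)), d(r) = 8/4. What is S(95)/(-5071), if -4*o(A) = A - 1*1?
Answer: -36763/20284 ≈ -1.8124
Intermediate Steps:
o(A) = ¼ - A/4 (o(A) = -(A - 1*1)/4 = -(A - 1)/4 = -(-1 + A)/4 = ¼ - A/4)
d(r) = 2 (d(r) = 8*(¼) = 2)
S(c) = (2 + c)*(-¼ + c) (S(c) = (c + 2)*(c + (¼ - ¼*2)) = (2 + c)*(c + (¼ - ½)) = (2 + c)*(c - ¼) = (2 + c)*(-¼ + c))
S(95)/(-5071) = (-½ + 95² + (7/4)*95)/(-5071) = (-½ + 9025 + 665/4)*(-1/5071) = (36763/4)*(-1/5071) = -36763/20284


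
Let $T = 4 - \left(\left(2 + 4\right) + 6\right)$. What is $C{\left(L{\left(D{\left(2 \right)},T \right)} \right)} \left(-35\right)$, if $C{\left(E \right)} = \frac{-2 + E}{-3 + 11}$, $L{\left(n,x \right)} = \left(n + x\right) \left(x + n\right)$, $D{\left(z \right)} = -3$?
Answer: $- \frac{4165}{8} \approx -520.63$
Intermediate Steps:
$T = -8$ ($T = 4 - \left(6 + 6\right) = 4 - 12 = -8$)
$L{\left(n,x \right)} = \left(n + x\right)^{2}$ ($L{\left(n,x \right)} = \left(n + x\right) \left(n + x\right) = \left(n + x\right)^{2}$)
$C{\left(E \right)} = - \frac{1}{4} + \frac{E}{8}$ ($C{\left(E \right)} = \frac{-2 + E}{8} = \left(-2 + E\right) \frac{1}{8} = - \frac{1}{4} + \frac{E}{8}$)
$C{\left(L{\left(D{\left(2 \right)},T \right)} \right)} \left(-35\right) = \left(- \frac{1}{4} + \frac{\left(-3 - 8\right)^{2}}{8}\right) \left(-35\right) = \left(- \frac{1}{4} + \frac{\left(-11\right)^{2}}{8}\right) \left(-35\right) = \left(- \frac{1}{4} + \frac{1}{8} \cdot 121\right) \left(-35\right) = \left(- \frac{1}{4} + \frac{121}{8}\right) \left(-35\right) = \frac{119}{8} \left(-35\right) = - \frac{4165}{8}$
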